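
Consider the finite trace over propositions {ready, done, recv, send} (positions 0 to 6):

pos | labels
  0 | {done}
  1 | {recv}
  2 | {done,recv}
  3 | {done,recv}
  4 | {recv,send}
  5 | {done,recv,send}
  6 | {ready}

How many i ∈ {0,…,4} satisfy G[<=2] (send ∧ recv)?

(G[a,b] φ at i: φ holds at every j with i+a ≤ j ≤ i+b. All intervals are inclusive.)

Evaluate at each i in [0,4]:
  i=0: ✗ (fails at j=0)
  i=1: ✗ (fails at j=1)
  i=2: ✗ (fails at j=2)
  i=3: ✗ (fails at j=3)
  i=4: ✗ (fails at j=6)
Positions where it holds: {} → 0.

0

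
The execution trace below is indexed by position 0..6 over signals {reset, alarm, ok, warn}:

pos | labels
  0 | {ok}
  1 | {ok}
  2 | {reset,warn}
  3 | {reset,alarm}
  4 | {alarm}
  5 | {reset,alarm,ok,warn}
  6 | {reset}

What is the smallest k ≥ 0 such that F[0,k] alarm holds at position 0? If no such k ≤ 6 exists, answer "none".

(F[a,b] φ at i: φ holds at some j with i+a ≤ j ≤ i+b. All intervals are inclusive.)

3

Scan j = 0,1,… for alarm:
  j=0: fails
  j=1: fails
  j=2: fails
  j=3: holds
First hit at j=3, so smallest k = 3-0 = 3.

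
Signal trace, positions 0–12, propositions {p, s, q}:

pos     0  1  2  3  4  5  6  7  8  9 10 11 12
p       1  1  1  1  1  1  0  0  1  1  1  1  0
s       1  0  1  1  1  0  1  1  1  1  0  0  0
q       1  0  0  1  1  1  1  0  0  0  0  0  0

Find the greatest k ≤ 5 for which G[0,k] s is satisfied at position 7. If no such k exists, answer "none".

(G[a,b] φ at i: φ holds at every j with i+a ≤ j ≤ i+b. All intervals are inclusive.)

s must hold from j=7 onward; find where it first fails.
  j=7: holds
  j=8: holds
  j=9: holds
  j=10: fails
Holds on [7,9], so largest k = 2.

2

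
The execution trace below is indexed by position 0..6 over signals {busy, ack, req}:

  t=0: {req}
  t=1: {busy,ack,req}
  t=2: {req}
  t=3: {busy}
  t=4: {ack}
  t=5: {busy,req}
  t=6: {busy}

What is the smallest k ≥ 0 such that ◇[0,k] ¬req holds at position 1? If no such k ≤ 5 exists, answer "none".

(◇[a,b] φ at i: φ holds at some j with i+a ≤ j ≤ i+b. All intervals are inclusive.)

2

Scan j = 1,2,… for ¬req:
  j=1: fails
  j=2: fails
  j=3: holds
First hit at j=3, so smallest k = 3-1 = 2.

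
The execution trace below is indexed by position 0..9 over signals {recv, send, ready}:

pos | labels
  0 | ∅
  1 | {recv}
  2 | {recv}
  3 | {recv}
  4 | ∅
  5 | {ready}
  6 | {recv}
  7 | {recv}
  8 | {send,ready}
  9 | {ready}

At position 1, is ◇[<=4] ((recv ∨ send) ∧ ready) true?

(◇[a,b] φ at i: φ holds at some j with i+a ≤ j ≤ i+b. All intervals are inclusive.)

False

Check ((recv ∨ send) ∧ ready) at each j in [1,5]:
  j=1: false
  j=2: false
  j=3: false
  j=4: false
  j=5: false
No position in the window satisfies it → formula fails.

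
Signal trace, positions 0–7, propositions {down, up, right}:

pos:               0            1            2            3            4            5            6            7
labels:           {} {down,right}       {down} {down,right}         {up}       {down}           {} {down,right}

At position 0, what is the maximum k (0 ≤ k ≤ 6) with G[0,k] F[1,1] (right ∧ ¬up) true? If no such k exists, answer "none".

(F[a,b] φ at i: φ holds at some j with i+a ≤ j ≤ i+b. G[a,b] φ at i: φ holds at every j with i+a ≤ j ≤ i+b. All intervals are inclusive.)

0

F[1,1] (right ∧ ¬up) must hold from j=0 onward; find where it first fails.
  j=0: holds
  j=1: fails
Holds on [0,0], so largest k = 0.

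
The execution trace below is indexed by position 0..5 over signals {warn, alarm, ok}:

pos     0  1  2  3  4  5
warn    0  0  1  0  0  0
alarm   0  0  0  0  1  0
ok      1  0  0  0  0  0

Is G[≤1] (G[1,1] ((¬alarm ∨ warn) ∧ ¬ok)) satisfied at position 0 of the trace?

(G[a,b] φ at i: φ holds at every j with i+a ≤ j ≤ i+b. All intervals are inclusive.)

Check G[1,1] ((¬alarm ∨ warn) ∧ ¬ok) at every j in [0,1]:
  j=0: holds on [1,1]
  j=1: holds on [2,2]
All positions satisfy it → formula holds.

Holds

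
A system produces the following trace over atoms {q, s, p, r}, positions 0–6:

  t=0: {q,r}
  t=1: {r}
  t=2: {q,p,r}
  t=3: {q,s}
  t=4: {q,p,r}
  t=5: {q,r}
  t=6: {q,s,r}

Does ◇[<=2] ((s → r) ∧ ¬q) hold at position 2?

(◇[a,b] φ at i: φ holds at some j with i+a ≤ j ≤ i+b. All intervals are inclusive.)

False

Check ((s → r) ∧ ¬q) at each j in [2,4]:
  j=2: false
  j=3: false
  j=4: false
No position in the window satisfies it → formula fails.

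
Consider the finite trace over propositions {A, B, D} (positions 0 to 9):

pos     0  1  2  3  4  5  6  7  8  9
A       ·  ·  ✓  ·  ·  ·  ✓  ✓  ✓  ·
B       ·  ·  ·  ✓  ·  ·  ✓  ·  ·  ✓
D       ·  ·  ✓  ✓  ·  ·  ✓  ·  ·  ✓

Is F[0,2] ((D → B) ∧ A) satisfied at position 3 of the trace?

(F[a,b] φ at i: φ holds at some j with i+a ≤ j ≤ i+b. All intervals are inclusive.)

Check ((D → B) ∧ A) at each j in [3,5]:
  j=3: false
  j=4: false
  j=5: false
No position in the window satisfies it → formula fails.

Does not hold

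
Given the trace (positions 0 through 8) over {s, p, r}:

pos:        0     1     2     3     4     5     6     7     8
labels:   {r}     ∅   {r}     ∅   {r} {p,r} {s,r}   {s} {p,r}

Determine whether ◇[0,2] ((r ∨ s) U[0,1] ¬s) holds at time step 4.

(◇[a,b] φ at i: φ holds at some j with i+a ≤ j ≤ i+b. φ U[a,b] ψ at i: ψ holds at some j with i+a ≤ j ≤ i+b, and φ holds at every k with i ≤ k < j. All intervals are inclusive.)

Holds

Check ((r ∨ s) U[0,1] ¬s) at each j in [4,6]:
  j=4: holds
  j=5: holds
  j=6: fails
Found at j=4 → formula holds.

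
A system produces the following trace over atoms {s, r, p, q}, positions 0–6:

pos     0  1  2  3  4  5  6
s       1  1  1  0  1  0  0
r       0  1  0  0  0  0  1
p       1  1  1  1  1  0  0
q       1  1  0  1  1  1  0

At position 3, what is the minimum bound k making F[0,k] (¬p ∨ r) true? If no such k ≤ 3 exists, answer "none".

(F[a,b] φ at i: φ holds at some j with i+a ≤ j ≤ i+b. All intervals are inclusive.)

Scan j = 3,4,… for (¬p ∨ r):
  j=3: fails
  j=4: fails
  j=5: holds
First hit at j=5, so smallest k = 5-3 = 2.

2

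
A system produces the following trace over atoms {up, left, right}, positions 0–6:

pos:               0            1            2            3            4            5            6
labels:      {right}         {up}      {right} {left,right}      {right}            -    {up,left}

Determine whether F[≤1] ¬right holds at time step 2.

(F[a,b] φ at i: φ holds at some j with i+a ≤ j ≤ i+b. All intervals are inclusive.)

Check ¬right at each j in [2,3]:
  j=2: false
  j=3: false
No position in the window satisfies it → formula fails.

Does not hold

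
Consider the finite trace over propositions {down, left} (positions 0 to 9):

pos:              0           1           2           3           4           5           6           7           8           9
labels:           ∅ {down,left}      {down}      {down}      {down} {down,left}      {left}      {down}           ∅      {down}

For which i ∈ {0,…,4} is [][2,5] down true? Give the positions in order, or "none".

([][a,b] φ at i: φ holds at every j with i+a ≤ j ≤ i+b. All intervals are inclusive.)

0

Evaluate at each i in [0,4]:
  i=0: ✓ (all of [2,5])
  i=1: ✗ (fails at j=6)
  i=2: ✗ (fails at j=6)
  i=3: ✗ (fails at j=6)
  i=4: ✗ (fails at j=6)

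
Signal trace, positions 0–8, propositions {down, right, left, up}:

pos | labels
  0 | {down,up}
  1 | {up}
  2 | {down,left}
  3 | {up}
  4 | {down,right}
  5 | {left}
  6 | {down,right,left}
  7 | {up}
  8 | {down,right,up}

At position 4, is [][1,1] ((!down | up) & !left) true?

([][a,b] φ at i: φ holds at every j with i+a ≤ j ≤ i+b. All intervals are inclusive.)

Check ((!down | up) & !left) at every j in [5,5]:
  j=5: false
Fails at j=5 → formula fails.

Does not hold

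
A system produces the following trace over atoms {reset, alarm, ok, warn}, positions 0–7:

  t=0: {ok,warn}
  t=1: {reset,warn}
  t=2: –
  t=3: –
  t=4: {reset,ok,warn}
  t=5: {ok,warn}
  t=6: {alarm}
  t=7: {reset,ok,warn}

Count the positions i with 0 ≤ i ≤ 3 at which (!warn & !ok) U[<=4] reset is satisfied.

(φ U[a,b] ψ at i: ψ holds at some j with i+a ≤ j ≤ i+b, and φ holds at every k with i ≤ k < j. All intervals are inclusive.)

3

Evaluate at each i in [0,3]:
  i=0: ✗ (lhs fails at k=0 before rhs at j=1)
  i=1: ✓ (rhs at j=1)
  i=2: ✓ (rhs at j=4; lhs holds on [2,3])
  i=3: ✓ (rhs at j=4; lhs holds on [3,3])
Positions where it holds: {1, 2, 3} → 3.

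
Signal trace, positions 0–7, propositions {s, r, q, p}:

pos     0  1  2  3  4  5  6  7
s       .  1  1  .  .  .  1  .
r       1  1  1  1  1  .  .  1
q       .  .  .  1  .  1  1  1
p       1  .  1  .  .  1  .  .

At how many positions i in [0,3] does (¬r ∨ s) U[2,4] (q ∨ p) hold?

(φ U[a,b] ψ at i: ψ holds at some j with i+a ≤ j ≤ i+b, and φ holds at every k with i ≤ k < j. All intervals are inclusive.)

1

Evaluate at each i in [0,3]:
  i=0: ✗ (lhs fails at k=0 before rhs at j=2)
  i=1: ✓ (rhs at j=3; lhs holds on [1,2])
  i=2: ✗ (lhs fails at k=3 before rhs at j=5)
  i=3: ✗ (lhs fails at k=3 before rhs at j=5)
Positions where it holds: {1} → 1.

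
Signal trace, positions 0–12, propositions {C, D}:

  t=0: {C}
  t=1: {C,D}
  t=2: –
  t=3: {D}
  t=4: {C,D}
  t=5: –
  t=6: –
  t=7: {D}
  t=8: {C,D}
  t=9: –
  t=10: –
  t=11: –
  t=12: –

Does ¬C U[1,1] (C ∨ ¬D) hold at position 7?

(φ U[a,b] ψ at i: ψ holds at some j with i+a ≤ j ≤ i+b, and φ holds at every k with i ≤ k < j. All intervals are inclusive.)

Holds

Need some j in [8,8] with (C ∨ ¬D), and ¬C at every k in [7,j-1].
  j=8: (C ∨ ¬D) holds; ¬C holds at every k in [7,7] → satisfied.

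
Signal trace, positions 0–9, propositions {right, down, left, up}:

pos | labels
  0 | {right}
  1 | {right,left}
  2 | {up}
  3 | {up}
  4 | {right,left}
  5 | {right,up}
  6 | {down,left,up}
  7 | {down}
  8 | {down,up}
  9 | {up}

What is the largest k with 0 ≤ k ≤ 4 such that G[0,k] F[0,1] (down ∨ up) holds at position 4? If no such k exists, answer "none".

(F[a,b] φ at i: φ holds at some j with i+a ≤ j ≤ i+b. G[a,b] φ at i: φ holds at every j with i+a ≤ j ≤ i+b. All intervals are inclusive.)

4

F[0,1] (down ∨ up) must hold from j=4 onward; find where it first fails.
  j=4: holds
  j=5: holds
  j=6: holds
  j=7: holds
  j=8: holds
Holds through j=8; largest k = 4.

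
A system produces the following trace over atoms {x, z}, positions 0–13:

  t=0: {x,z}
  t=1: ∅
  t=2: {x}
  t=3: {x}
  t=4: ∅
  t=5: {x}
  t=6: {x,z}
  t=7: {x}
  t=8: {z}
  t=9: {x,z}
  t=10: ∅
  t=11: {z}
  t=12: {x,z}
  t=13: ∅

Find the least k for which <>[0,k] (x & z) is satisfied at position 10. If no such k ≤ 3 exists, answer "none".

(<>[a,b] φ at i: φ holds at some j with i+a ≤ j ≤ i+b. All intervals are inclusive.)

Scan j = 10,11,… for (x & z):
  j=10: fails
  j=11: fails
  j=12: holds
First hit at j=12, so smallest k = 12-10 = 2.

2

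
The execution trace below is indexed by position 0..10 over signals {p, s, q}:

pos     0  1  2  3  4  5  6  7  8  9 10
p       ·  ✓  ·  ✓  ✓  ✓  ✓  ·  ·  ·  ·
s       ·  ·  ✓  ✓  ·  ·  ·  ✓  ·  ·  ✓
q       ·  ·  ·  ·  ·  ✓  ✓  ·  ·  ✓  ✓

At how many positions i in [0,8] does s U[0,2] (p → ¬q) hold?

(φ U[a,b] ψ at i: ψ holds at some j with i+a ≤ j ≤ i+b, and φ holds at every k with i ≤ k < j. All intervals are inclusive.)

Evaluate at each i in [0,8]:
  i=0: ✓ (rhs at j=0)
  i=1: ✓ (rhs at j=1)
  i=2: ✓ (rhs at j=2)
  i=3: ✓ (rhs at j=3)
  i=4: ✓ (rhs at j=4)
  i=5: ✗ (lhs fails at k=5 before rhs at j=7)
  i=6: ✗ (lhs fails at k=6 before rhs at j=7)
  i=7: ✓ (rhs at j=7)
  i=8: ✓ (rhs at j=8)
Positions where it holds: {0, 1, 2, 3, 4, 7, 8} → 7.

7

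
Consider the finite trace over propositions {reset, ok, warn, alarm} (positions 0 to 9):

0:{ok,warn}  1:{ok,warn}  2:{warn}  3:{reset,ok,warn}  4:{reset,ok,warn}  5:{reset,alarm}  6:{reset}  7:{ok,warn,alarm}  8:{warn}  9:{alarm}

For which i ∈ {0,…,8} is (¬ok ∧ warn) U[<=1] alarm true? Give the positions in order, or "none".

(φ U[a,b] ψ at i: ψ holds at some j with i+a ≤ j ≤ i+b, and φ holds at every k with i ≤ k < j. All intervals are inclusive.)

5, 7, 8

Evaluate at each i in [0,8]:
  i=0: ✗ (no rhs in [0,1])
  i=1: ✗ (no rhs in [1,2])
  i=2: ✗ (no rhs in [2,3])
  i=3: ✗ (no rhs in [3,4])
  i=4: ✗ (lhs fails at k=4 before rhs at j=5)
  i=5: ✓ (rhs at j=5)
  i=6: ✗ (lhs fails at k=6 before rhs at j=7)
  i=7: ✓ (rhs at j=7)
  i=8: ✓ (rhs at j=9; lhs holds on [8,8])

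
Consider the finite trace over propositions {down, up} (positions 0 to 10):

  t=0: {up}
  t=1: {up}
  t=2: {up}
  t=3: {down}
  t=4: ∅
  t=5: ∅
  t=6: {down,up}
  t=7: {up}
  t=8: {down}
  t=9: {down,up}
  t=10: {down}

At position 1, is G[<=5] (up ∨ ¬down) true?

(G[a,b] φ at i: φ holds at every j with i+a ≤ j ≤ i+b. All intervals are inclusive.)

Check (up ∨ ¬down) at every j in [1,6]:
  j=1: true
  j=2: true
  j=3: false
  j=4: true
  j=5: true
  j=6: true
Fails at j=3 → formula fails.

No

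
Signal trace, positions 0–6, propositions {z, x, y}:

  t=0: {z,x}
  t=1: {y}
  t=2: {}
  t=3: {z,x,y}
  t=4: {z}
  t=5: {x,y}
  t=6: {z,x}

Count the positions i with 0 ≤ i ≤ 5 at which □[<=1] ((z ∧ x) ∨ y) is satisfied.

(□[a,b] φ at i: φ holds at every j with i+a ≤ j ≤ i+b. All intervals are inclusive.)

Evaluate at each i in [0,5]:
  i=0: ✓ (all of [0,1])
  i=1: ✗ (fails at j=2)
  i=2: ✗ (fails at j=2)
  i=3: ✗ (fails at j=4)
  i=4: ✗ (fails at j=4)
  i=5: ✓ (all of [5,6])
Positions where it holds: {0, 5} → 2.

2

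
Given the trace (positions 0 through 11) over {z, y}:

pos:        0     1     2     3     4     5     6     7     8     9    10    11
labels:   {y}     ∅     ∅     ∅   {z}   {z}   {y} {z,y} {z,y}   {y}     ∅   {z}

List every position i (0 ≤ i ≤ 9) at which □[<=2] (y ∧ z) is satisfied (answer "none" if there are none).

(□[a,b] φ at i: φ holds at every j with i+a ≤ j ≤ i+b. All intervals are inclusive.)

Evaluate at each i in [0,9]:
  i=0: ✗ (fails at j=0)
  i=1: ✗ (fails at j=1)
  i=2: ✗ (fails at j=2)
  i=3: ✗ (fails at j=3)
  i=4: ✗ (fails at j=4)
  i=5: ✗ (fails at j=5)
  i=6: ✗ (fails at j=6)
  i=7: ✗ (fails at j=9)
  i=8: ✗ (fails at j=9)
  i=9: ✗ (fails at j=9)

none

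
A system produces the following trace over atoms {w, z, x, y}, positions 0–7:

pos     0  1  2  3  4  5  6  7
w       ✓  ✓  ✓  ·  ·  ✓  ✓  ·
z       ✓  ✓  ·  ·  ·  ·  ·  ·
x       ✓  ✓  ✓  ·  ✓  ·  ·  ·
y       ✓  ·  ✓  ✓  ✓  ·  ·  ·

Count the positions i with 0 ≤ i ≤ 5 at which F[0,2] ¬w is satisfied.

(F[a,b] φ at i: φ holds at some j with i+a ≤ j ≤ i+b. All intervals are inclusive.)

5

Evaluate at each i in [0,5]:
  i=0: ✗ (none in [0,2])
  i=1: ✓ (witness j=3)
  i=2: ✓ (witness j=3)
  i=3: ✓ (witness j=3)
  i=4: ✓ (witness j=4)
  i=5: ✓ (witness j=7)
Positions where it holds: {1, 2, 3, 4, 5} → 5.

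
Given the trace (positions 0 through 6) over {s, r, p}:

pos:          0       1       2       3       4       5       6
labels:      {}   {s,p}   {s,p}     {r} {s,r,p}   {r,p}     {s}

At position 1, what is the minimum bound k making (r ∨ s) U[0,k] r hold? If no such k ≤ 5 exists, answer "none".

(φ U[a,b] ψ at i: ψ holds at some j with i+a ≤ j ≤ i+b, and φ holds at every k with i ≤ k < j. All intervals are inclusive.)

Need earliest j ≥ 1 with r, and (r ∨ s) at every k in [1,j-1].
  j=1: rhs fails.
  j=2: rhs fails.
  j=3: rhs holds; lhs holds on [1,2]. k = 2.

2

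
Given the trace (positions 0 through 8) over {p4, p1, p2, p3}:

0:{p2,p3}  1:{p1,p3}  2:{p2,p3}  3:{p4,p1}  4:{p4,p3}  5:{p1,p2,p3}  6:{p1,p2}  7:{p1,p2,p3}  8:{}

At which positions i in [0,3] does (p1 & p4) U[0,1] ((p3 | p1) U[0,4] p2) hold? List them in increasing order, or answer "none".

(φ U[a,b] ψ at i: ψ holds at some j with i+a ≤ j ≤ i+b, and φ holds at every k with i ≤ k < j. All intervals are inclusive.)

Evaluate at each i in [0,3]:
  i=0: ✓ (rhs at j=0)
  i=1: ✓ (rhs at j=1)
  i=2: ✓ (rhs at j=2)
  i=3: ✓ (rhs at j=3)

0, 1, 2, 3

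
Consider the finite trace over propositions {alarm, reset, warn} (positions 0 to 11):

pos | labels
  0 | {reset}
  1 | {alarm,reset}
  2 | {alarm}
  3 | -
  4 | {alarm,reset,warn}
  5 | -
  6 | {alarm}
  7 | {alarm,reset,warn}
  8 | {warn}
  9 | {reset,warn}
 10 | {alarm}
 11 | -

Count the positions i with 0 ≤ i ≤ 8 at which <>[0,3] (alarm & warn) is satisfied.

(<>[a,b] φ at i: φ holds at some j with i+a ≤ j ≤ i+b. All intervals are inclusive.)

7

Evaluate at each i in [0,8]:
  i=0: ✗ (none in [0,3])
  i=1: ✓ (witness j=4)
  i=2: ✓ (witness j=4)
  i=3: ✓ (witness j=4)
  i=4: ✓ (witness j=4)
  i=5: ✓ (witness j=7)
  i=6: ✓ (witness j=7)
  i=7: ✓ (witness j=7)
  i=8: ✗ (none in [8,11])
Positions where it holds: {1, 2, 3, 4, 5, 6, 7} → 7.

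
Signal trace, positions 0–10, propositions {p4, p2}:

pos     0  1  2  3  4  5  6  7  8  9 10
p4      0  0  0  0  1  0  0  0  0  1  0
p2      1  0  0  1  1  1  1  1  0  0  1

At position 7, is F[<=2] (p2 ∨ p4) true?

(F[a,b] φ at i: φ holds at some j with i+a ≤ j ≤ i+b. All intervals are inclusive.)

Check (p2 ∨ p4) at each j in [7,9]:
  j=7: true
  j=8: false
  j=9: true
Found at j=7 → formula holds.

Yes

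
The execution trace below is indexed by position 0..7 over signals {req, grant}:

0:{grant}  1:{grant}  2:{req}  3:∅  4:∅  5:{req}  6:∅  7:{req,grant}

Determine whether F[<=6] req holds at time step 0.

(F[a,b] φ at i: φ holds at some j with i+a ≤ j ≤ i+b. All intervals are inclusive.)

Check req at each j in [0,6]:
  j=0: false
  j=1: false
  j=2: true
  j=3: false
  j=4: false
  j=5: true
  j=6: false
Found at j=2 → formula holds.

Holds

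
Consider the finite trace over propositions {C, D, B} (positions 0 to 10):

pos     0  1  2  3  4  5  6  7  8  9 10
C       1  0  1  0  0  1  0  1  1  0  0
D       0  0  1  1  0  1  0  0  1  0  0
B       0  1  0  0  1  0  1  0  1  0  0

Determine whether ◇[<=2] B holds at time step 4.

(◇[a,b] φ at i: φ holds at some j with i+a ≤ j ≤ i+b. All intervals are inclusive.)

Yes

Check B at each j in [4,6]:
  j=4: true
  j=5: false
  j=6: true
Found at j=4 → formula holds.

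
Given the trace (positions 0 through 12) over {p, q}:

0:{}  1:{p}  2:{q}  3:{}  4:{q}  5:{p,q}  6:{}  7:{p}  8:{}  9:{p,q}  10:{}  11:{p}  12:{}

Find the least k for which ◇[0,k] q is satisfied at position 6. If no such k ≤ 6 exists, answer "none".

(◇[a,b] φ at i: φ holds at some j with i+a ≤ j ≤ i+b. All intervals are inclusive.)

3

Scan j = 6,7,… for q:
  j=6: fails
  j=7: fails
  j=8: fails
  j=9: holds
First hit at j=9, so smallest k = 9-6 = 3.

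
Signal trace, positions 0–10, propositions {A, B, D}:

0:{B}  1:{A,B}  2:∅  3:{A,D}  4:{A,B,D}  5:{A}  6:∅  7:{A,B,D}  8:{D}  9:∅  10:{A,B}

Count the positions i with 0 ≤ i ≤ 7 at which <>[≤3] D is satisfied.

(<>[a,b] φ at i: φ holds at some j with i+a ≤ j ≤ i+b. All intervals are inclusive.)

Evaluate at each i in [0,7]:
  i=0: ✓ (witness j=3)
  i=1: ✓ (witness j=3)
  i=2: ✓ (witness j=3)
  i=3: ✓ (witness j=3)
  i=4: ✓ (witness j=4)
  i=5: ✓ (witness j=7)
  i=6: ✓ (witness j=7)
  i=7: ✓ (witness j=7)
Positions where it holds: {0, 1, 2, 3, 4, 5, 6, 7} → 8.

8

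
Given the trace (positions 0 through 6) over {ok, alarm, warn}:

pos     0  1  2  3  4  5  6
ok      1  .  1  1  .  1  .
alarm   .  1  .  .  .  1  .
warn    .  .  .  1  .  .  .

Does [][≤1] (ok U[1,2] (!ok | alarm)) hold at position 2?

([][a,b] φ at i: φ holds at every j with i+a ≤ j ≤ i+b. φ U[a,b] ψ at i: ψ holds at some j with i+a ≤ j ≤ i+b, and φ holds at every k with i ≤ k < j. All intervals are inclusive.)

Yes

Check (ok U[1,2] (!ok | alarm)) at every j in [2,3]:
  j=2: holds
  j=3: holds
All positions satisfy it → formula holds.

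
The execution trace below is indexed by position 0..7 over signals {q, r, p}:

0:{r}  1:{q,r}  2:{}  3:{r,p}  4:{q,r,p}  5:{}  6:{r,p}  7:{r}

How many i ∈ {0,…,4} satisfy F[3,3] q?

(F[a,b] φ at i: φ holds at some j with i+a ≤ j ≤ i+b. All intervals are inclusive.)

Evaluate at each i in [0,4]:
  i=0: ✗ (none in [3,3])
  i=1: ✓ (witness j=4)
  i=2: ✗ (none in [5,5])
  i=3: ✗ (none in [6,6])
  i=4: ✗ (none in [7,7])
Positions where it holds: {1} → 1.

1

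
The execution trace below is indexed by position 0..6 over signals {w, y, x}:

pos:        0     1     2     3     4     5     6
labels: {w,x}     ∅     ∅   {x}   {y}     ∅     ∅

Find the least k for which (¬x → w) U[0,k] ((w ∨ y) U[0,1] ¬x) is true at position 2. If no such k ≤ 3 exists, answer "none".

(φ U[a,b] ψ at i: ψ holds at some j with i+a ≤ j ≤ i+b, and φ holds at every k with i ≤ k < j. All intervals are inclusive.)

Need earliest j ≥ 2 with ((w ∨ y) U[0,1] ¬x), and (¬x → w) at every k in [2,j-1].
  j=2: rhs holds (empty prefix). k = 0.

0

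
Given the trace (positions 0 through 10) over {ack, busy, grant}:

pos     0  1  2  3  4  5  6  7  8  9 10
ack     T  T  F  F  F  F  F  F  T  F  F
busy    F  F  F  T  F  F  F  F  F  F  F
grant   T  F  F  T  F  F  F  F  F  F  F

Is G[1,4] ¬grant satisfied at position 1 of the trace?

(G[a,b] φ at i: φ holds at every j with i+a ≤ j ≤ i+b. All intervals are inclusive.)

Does not hold

Check ¬grant at every j in [2,5]:
  j=2: true
  j=3: false
  j=4: true
  j=5: true
Fails at j=3 → formula fails.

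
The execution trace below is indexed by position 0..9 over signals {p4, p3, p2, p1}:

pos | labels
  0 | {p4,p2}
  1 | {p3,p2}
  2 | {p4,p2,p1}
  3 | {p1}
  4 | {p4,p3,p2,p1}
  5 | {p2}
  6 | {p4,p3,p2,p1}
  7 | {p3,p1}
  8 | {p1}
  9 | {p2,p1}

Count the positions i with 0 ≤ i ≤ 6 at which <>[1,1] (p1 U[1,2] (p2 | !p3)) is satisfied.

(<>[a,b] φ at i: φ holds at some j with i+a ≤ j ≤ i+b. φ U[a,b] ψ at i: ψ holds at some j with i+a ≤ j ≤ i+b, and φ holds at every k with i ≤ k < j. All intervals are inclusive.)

5

Evaluate at each i in [0,6]:
  i=0: ✗ (none in [1,1])
  i=1: ✓ (witness j=2)
  i=2: ✓ (witness j=3)
  i=3: ✓ (witness j=4)
  i=4: ✗ (none in [5,5])
  i=5: ✓ (witness j=6)
  i=6: ✓ (witness j=7)
Positions where it holds: {1, 2, 3, 5, 6} → 5.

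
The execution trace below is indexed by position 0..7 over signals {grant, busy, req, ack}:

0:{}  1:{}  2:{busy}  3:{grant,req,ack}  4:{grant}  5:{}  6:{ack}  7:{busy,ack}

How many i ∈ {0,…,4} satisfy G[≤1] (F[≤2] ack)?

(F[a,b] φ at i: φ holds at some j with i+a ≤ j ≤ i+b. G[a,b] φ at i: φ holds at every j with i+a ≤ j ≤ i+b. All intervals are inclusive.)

Evaluate at each i in [0,4]:
  i=0: ✗ (fails at j=0)
  i=1: ✓ (all of [1,2])
  i=2: ✓ (all of [2,3])
  i=3: ✓ (all of [3,4])
  i=4: ✓ (all of [4,5])
Positions where it holds: {1, 2, 3, 4} → 4.

4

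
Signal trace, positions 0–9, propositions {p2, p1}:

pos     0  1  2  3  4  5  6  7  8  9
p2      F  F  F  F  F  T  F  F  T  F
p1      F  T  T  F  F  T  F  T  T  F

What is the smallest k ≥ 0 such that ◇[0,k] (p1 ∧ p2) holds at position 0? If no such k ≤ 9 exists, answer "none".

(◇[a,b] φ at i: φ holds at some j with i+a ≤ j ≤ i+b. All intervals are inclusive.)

5

Scan j = 0,1,… for (p1 ∧ p2):
  j=0: fails
  j=1: fails
  j=2: fails
  j=3: fails
  j=4: fails
  j=5: holds
First hit at j=5, so smallest k = 5-0 = 5.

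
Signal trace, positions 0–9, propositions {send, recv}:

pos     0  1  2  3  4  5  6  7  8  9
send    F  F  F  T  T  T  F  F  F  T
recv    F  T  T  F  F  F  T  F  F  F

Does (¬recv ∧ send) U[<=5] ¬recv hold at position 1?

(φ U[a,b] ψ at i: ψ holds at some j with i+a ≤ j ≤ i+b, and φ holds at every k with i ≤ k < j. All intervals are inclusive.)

Does not hold

Need some j in [1,6] with ¬recv, and (¬recv ∧ send) at every k in [1,j-1].
  j=1: ¬recv false.
  j=2: ¬recv false.
  j=3: ¬recv holds, but (¬recv ∧ send) fails at k=1 → not this j.
  j=4: ¬recv holds, but (¬recv ∧ send) fails at k=1 → not this j.
  j=5: ¬recv holds, but (¬recv ∧ send) fails at k=1 → not this j.
  j=6: ¬recv false.
No j in the window works → until fails.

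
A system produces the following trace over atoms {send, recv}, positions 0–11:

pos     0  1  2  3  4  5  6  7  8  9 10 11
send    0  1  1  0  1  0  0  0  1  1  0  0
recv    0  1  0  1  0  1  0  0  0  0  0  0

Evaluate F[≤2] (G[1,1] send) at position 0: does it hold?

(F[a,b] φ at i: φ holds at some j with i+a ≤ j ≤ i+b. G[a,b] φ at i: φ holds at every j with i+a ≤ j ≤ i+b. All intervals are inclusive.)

Check G[1,1] send at each j in [0,2]:
  j=0: holds on [1,1]
  j=1: holds on [2,2]
  j=2: fails at 3
Found at j=0 → formula holds.

Holds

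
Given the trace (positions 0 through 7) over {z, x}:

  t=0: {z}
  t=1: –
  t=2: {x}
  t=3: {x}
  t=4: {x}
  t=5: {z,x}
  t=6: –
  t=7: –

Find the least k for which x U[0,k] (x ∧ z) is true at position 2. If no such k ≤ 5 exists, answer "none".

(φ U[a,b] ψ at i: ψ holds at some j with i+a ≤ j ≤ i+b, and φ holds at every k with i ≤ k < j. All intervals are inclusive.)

Need earliest j ≥ 2 with (x ∧ z), and x at every k in [2,j-1].
  j=2: rhs fails.
  j=3: rhs fails.
  j=4: rhs fails.
  j=5: rhs holds; lhs holds on [2,4]. k = 3.

3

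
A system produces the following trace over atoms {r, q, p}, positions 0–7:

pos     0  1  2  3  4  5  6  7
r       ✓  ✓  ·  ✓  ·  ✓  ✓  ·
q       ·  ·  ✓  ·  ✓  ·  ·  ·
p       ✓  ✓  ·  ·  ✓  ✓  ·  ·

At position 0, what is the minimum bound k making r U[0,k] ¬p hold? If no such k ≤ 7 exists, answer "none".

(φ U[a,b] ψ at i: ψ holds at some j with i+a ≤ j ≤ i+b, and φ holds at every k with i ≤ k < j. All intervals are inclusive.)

2

Need earliest j ≥ 0 with ¬p, and r at every k in [0,j-1].
  j=0: rhs fails.
  j=1: rhs fails.
  j=2: rhs holds; lhs holds on [0,1]. k = 2.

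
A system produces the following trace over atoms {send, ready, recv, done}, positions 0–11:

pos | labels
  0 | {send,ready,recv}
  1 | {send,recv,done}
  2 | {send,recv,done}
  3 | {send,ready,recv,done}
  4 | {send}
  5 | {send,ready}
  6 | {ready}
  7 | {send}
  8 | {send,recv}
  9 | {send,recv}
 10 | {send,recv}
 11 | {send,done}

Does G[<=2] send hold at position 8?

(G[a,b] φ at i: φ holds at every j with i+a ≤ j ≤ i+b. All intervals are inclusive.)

Holds

Check send at every j in [8,10]:
  j=8: true
  j=9: true
  j=10: true
All positions satisfy it → formula holds.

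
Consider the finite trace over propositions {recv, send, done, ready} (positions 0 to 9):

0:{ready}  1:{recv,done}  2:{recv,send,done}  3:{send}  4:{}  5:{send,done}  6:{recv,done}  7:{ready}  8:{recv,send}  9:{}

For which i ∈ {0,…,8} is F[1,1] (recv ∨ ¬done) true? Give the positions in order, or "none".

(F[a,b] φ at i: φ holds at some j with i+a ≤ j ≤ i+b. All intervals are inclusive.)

Evaluate at each i in [0,8]:
  i=0: ✓ (witness j=1)
  i=1: ✓ (witness j=2)
  i=2: ✓ (witness j=3)
  i=3: ✓ (witness j=4)
  i=4: ✗ (none in [5,5])
  i=5: ✓ (witness j=6)
  i=6: ✓ (witness j=7)
  i=7: ✓ (witness j=8)
  i=8: ✓ (witness j=9)

0, 1, 2, 3, 5, 6, 7, 8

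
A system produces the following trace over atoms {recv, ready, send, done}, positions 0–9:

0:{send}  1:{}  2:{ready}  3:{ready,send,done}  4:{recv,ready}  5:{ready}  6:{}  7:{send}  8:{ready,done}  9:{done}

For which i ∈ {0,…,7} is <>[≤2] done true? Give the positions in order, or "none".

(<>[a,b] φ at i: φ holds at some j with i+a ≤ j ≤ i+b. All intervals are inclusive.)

1, 2, 3, 6, 7

Evaluate at each i in [0,7]:
  i=0: ✗ (none in [0,2])
  i=1: ✓ (witness j=3)
  i=2: ✓ (witness j=3)
  i=3: ✓ (witness j=3)
  i=4: ✗ (none in [4,6])
  i=5: ✗ (none in [5,7])
  i=6: ✓ (witness j=8)
  i=7: ✓ (witness j=8)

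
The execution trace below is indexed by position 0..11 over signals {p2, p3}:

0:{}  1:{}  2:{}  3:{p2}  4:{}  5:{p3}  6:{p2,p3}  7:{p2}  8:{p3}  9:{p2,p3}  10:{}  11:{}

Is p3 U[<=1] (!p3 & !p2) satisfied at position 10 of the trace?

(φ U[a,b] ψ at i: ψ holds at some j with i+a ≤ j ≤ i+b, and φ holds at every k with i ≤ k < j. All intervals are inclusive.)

Need some j in [10,11] with (!p3 & !p2), and p3 at every k in [10,j-1].
  j=10: (!p3 & !p2) holds; no prefix to check → satisfied.

Yes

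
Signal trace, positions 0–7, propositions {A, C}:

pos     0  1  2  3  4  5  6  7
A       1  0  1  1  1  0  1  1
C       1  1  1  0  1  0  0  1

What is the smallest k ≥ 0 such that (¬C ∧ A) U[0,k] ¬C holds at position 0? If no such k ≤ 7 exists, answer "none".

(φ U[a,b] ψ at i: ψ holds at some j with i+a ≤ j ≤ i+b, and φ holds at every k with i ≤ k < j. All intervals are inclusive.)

none

Need earliest j ≥ 0 with ¬C, and (¬C ∧ A) at every k in [0,j-1].
  j=0: rhs fails.
  j=1: rhs fails.
  j=2: rhs fails.
  j=3: rhs holds but lhs fails at k=0.
  j=4: rhs fails.
  j=5: rhs holds but lhs fails at k=0.
  j=6: rhs holds but lhs fails at k=0.
  j=7: rhs fails.
No witness within the range → none.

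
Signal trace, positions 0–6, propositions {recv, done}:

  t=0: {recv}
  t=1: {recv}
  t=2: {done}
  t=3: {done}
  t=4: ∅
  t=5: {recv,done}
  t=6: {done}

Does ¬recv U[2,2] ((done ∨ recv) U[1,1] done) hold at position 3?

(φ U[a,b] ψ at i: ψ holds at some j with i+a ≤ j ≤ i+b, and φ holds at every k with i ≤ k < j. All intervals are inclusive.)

Need some j in [5,5] with ((done ∨ recv) U[1,1] done), and ¬recv at every k in [3,j-1].
  j=5: ((done ∨ recv) U[1,1] done) holds; ¬recv holds at every k in [3,4] → satisfied.

Yes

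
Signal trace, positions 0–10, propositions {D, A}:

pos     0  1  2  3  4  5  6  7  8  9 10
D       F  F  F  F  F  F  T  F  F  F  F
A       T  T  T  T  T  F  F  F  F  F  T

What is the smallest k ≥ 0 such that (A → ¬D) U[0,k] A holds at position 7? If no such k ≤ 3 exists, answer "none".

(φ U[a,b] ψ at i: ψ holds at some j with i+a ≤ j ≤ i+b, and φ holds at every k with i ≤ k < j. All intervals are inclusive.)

3

Need earliest j ≥ 7 with A, and (A → ¬D) at every k in [7,j-1].
  j=7: rhs fails.
  j=8: rhs fails.
  j=9: rhs fails.
  j=10: rhs holds; lhs holds on [7,9]. k = 3.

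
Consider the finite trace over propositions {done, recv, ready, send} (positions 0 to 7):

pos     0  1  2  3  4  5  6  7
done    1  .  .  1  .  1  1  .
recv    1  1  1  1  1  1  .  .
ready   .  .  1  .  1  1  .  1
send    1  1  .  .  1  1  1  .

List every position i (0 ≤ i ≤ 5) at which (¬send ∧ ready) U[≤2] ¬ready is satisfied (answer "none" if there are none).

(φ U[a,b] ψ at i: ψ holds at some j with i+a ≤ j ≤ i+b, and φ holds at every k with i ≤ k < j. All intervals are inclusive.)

Evaluate at each i in [0,5]:
  i=0: ✓ (rhs at j=0)
  i=1: ✓ (rhs at j=1)
  i=2: ✓ (rhs at j=3; lhs holds on [2,2])
  i=3: ✓ (rhs at j=3)
  i=4: ✗ (lhs fails at k=4 before rhs at j=6)
  i=5: ✗ (lhs fails at k=5 before rhs at j=6)

0, 1, 2, 3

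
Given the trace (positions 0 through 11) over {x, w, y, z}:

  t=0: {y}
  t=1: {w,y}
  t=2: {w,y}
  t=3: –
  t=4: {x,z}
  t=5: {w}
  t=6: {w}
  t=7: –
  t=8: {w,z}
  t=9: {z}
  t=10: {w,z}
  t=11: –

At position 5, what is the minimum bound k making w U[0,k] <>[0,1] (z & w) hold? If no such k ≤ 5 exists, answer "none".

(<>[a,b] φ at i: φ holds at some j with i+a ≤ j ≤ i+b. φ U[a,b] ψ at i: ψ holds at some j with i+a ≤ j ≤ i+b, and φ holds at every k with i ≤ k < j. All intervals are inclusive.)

2

Need earliest j ≥ 5 with <>[0,1] (z & w), and w at every k in [5,j-1].
  j=5: rhs fails.
  j=6: rhs fails.
  j=7: rhs holds; lhs holds on [5,6]. k = 2.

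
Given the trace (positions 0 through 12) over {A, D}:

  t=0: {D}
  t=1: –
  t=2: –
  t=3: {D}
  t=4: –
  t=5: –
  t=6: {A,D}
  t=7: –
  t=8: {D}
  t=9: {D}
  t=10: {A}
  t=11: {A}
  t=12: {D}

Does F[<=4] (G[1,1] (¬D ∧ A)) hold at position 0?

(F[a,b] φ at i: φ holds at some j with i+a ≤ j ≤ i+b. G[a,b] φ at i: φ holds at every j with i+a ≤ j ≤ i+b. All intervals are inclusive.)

Check G[1,1] (¬D ∧ A) at each j in [0,4]:
  j=0: fails at 1
  j=1: fails at 2
  j=2: fails at 3
  j=3: fails at 4
  j=4: fails at 5
No position in the window satisfies it → formula fails.

Does not hold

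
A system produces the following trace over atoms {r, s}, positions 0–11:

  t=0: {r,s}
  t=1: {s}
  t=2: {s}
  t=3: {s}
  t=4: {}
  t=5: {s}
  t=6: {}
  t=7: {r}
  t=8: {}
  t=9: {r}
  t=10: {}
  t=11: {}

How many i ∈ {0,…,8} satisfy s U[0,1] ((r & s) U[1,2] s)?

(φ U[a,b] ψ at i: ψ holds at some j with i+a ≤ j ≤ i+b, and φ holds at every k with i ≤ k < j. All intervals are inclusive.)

Evaluate at each i in [0,8]:
  i=0: ✓ (rhs at j=0)
  i=1: ✗ (no rhs in [1,2])
  i=2: ✗ (no rhs in [2,3])
  i=3: ✗ (no rhs in [3,4])
  i=4: ✗ (no rhs in [4,5])
  i=5: ✗ (no rhs in [5,6])
  i=6: ✗ (no rhs in [6,7])
  i=7: ✗ (no rhs in [7,8])
  i=8: ✗ (no rhs in [8,9])
Positions where it holds: {0} → 1.

1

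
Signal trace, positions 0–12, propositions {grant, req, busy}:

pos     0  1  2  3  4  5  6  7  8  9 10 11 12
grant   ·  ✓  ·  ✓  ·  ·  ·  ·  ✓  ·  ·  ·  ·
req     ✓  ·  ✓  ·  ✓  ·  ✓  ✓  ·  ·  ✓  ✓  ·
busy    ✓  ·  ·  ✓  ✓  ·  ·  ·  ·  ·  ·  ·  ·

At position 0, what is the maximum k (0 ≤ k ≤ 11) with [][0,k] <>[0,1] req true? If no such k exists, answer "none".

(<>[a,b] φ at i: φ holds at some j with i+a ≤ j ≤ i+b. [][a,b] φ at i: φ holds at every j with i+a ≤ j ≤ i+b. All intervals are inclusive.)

<>[0,1] req must hold from j=0 onward; find where it first fails.
  j=0: holds
  j=1: holds
  j=2: holds
  j=3: holds
  j=4: holds
  j=5: holds
  j=6: holds
  j=7: holds
  j=8: fails
Holds on [0,7], so largest k = 7.

7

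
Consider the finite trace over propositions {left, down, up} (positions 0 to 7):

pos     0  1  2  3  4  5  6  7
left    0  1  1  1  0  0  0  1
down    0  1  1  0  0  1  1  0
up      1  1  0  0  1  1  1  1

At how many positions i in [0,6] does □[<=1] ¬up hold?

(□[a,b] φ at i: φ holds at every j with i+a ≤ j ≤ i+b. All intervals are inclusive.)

Evaluate at each i in [0,6]:
  i=0: ✗ (fails at j=0)
  i=1: ✗ (fails at j=1)
  i=2: ✓ (all of [2,3])
  i=3: ✗ (fails at j=4)
  i=4: ✗ (fails at j=4)
  i=5: ✗ (fails at j=5)
  i=6: ✗ (fails at j=6)
Positions where it holds: {2} → 1.

1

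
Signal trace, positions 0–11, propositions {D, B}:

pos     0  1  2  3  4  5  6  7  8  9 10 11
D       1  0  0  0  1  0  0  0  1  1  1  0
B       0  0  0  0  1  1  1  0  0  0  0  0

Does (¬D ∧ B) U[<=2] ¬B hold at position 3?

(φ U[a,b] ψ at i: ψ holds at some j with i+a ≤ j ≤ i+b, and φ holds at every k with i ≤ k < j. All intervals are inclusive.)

Need some j in [3,5] with ¬B, and (¬D ∧ B) at every k in [3,j-1].
  j=3: ¬B holds; no prefix to check → satisfied.

Holds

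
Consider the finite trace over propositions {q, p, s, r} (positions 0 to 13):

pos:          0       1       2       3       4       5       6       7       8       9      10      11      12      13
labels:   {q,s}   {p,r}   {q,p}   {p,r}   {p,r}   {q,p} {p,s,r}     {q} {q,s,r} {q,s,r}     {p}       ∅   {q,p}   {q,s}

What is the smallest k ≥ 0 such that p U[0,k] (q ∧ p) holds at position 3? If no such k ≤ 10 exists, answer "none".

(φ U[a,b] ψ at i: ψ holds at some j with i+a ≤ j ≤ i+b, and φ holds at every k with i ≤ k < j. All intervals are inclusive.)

2

Need earliest j ≥ 3 with (q ∧ p), and p at every k in [3,j-1].
  j=3: rhs fails.
  j=4: rhs fails.
  j=5: rhs holds; lhs holds on [3,4]. k = 2.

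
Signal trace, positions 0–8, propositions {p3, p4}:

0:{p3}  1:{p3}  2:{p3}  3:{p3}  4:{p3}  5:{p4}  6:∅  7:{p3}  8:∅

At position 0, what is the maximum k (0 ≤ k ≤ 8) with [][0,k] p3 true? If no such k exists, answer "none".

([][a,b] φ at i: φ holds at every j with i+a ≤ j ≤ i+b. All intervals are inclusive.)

p3 must hold from j=0 onward; find where it first fails.
  j=0: holds
  j=1: holds
  j=2: holds
  j=3: holds
  j=4: holds
  j=5: fails
Holds on [0,4], so largest k = 4.

4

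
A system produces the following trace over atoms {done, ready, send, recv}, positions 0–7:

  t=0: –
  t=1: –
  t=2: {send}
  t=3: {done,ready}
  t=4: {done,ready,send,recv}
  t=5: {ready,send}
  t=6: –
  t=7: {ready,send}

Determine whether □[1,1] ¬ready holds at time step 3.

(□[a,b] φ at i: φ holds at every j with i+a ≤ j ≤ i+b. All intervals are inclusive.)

Check ¬ready at every j in [4,4]:
  j=4: false
Fails at j=4 → formula fails.

False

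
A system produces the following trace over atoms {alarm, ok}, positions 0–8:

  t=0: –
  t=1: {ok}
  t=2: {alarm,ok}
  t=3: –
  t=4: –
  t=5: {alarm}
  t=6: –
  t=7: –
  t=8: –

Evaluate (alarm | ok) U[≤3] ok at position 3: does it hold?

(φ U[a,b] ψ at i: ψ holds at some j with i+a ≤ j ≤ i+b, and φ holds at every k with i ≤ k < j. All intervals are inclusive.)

Need some j in [3,6] with ok, and (alarm | ok) at every k in [3,j-1].
  j=3: ok false.
  j=4: ok false.
  j=5: ok false.
  j=6: ok false.
No j in the window works → until fails.

No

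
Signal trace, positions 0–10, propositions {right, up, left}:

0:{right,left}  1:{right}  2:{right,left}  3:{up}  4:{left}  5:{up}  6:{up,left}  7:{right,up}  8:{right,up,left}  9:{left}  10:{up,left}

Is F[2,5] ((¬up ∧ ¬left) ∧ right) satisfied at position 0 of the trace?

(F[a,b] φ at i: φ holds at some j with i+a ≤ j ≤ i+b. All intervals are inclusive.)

Check ((¬up ∧ ¬left) ∧ right) at each j in [2,5]:
  j=2: false
  j=3: false
  j=4: false
  j=5: false
No position in the window satisfies it → formula fails.

False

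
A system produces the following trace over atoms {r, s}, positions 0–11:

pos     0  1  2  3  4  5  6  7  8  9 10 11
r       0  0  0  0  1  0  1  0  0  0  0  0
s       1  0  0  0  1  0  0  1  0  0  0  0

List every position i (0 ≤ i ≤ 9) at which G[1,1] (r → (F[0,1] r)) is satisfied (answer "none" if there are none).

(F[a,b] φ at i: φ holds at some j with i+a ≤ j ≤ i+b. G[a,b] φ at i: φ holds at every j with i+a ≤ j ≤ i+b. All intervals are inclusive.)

0, 1, 2, 3, 4, 5, 6, 7, 8, 9

Evaluate at each i in [0,9]:
  i=0: ✓ (all of [1,1])
  i=1: ✓ (all of [2,2])
  i=2: ✓ (all of [3,3])
  i=3: ✓ (all of [4,4])
  i=4: ✓ (all of [5,5])
  i=5: ✓ (all of [6,6])
  i=6: ✓ (all of [7,7])
  i=7: ✓ (all of [8,8])
  i=8: ✓ (all of [9,9])
  i=9: ✓ (all of [10,10])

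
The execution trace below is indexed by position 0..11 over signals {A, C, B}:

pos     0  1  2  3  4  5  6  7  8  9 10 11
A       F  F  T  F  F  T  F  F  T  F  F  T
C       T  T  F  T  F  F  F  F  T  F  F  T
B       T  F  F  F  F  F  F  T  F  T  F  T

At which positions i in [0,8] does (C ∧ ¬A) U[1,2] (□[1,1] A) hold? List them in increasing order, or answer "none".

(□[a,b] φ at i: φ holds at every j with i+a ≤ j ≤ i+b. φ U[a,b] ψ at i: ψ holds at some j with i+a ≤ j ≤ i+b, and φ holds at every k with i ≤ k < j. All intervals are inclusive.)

0, 3

Evaluate at each i in [0,8]:
  i=0: ✓ (rhs at j=1; lhs holds on [0,0])
  i=1: ✗ (no rhs in [2,3])
  i=2: ✗ (lhs fails at k=2 before rhs at j=4)
  i=3: ✓ (rhs at j=4; lhs holds on [3,3])
  i=4: ✗ (no rhs in [5,6])
  i=5: ✗ (lhs fails at k=5 before rhs at j=7)
  i=6: ✗ (lhs fails at k=6 before rhs at j=7)
  i=7: ✗ (no rhs in [8,9])
  i=8: ✗ (lhs fails at k=8 before rhs at j=10)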